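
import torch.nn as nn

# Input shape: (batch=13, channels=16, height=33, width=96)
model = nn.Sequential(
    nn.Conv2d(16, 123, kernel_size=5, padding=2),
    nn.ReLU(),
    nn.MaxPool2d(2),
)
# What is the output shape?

Input shape: (13, 16, 33, 96)
  -> after Conv2d: (13, 123, 33, 96)
  -> after ReLU: (13, 123, 33, 96)
Output shape: (13, 123, 16, 48)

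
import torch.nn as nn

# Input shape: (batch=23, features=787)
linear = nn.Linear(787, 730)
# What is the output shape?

Input shape: (23, 787)
Output shape: (23, 730)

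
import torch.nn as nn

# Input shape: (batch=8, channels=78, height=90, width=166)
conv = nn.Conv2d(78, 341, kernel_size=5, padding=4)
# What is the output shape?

Input shape: (8, 78, 90, 166)
Output shape: (8, 341, 94, 170)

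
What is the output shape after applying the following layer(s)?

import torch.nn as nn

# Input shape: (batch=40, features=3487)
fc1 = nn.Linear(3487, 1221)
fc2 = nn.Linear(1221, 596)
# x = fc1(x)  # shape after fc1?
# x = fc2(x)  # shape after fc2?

Input shape: (40, 3487)
  -> after fc1: (40, 1221)
Output shape: (40, 596)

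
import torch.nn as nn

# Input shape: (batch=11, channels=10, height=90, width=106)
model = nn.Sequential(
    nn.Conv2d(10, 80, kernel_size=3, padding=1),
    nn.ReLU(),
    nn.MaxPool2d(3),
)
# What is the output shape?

Input shape: (11, 10, 90, 106)
  -> after Conv2d: (11, 80, 90, 106)
  -> after ReLU: (11, 80, 90, 106)
Output shape: (11, 80, 30, 35)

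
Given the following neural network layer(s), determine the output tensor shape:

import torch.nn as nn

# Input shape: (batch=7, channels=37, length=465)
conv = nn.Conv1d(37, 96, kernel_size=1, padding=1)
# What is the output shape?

Input shape: (7, 37, 465)
Output shape: (7, 96, 467)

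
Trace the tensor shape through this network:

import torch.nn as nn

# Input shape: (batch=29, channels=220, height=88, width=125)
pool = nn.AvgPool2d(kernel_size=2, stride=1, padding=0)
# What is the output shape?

Input shape: (29, 220, 88, 125)
Output shape: (29, 220, 87, 124)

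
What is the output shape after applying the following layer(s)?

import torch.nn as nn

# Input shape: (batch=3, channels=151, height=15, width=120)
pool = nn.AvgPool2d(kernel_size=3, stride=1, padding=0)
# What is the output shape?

Input shape: (3, 151, 15, 120)
Output shape: (3, 151, 13, 118)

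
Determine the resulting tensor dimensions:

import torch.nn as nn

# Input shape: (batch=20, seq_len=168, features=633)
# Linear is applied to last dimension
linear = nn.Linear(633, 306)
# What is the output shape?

Input shape: (20, 168, 633)
Output shape: (20, 168, 306)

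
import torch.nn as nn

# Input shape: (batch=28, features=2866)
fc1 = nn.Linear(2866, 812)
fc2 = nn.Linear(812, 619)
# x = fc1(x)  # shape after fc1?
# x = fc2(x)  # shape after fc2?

Input shape: (28, 2866)
  -> after fc1: (28, 812)
Output shape: (28, 619)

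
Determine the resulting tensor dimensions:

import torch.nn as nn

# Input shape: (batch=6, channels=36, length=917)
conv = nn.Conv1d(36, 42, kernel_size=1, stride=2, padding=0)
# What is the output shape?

Input shape: (6, 36, 917)
Output shape: (6, 42, 459)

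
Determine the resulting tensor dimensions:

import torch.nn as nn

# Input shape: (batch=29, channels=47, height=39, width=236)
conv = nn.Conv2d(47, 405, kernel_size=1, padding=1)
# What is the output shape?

Input shape: (29, 47, 39, 236)
Output shape: (29, 405, 41, 238)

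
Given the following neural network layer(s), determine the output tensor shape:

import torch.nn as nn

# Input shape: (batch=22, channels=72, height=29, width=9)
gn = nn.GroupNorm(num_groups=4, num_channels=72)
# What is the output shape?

Input shape: (22, 72, 29, 9)
Output shape: (22, 72, 29, 9)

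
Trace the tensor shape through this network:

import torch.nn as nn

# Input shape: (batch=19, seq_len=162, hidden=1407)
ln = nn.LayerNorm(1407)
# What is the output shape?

Input shape: (19, 162, 1407)
Output shape: (19, 162, 1407)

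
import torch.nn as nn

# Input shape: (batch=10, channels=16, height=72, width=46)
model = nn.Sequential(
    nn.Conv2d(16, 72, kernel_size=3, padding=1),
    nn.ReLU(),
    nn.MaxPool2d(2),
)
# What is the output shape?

Input shape: (10, 16, 72, 46)
  -> after Conv2d: (10, 72, 72, 46)
  -> after ReLU: (10, 72, 72, 46)
Output shape: (10, 72, 36, 23)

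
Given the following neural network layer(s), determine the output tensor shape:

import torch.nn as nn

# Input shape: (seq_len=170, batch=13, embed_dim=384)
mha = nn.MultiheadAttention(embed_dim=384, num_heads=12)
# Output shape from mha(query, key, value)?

Input shape: (170, 13, 384)
Output shape: (170, 13, 384)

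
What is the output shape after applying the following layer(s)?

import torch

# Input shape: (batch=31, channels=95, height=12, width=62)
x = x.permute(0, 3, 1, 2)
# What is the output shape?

Input shape: (31, 95, 12, 62)
Output shape: (31, 62, 95, 12)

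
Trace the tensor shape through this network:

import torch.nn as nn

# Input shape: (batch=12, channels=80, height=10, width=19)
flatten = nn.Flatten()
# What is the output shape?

Input shape: (12, 80, 10, 19)
Output shape: (12, 15200)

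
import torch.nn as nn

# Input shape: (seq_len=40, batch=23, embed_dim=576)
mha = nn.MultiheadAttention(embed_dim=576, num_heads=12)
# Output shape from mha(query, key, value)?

Input shape: (40, 23, 576)
Output shape: (40, 23, 576)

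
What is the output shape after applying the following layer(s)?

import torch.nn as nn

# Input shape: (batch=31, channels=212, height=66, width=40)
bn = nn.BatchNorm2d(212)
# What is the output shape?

Input shape: (31, 212, 66, 40)
Output shape: (31, 212, 66, 40)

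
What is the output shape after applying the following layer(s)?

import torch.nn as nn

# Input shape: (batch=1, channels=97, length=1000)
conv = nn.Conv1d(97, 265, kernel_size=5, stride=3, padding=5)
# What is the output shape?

Input shape: (1, 97, 1000)
Output shape: (1, 265, 336)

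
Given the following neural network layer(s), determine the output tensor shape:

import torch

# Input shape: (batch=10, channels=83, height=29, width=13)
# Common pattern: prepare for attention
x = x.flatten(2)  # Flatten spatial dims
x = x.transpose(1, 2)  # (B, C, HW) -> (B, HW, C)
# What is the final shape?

Input shape: (10, 83, 29, 13)
  -> after flatten(2): (10, 83, 377)
Output shape: (10, 377, 83)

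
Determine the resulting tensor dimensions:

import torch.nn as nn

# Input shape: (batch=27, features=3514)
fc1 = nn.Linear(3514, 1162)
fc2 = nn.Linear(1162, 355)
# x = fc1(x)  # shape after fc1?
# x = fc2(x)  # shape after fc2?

Input shape: (27, 3514)
  -> after fc1: (27, 1162)
Output shape: (27, 355)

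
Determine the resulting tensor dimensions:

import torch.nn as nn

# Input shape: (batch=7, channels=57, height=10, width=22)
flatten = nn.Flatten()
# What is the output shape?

Input shape: (7, 57, 10, 22)
Output shape: (7, 12540)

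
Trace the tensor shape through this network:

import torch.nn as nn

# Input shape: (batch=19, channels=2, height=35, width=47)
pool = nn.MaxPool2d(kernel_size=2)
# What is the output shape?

Input shape: (19, 2, 35, 47)
Output shape: (19, 2, 17, 23)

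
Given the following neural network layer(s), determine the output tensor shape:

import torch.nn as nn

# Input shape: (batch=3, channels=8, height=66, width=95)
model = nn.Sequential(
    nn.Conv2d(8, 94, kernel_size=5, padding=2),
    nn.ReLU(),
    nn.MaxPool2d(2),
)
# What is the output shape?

Input shape: (3, 8, 66, 95)
  -> after Conv2d: (3, 94, 66, 95)
  -> after ReLU: (3, 94, 66, 95)
Output shape: (3, 94, 33, 47)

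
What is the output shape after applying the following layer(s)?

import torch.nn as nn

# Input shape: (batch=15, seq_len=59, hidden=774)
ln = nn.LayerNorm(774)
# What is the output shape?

Input shape: (15, 59, 774)
Output shape: (15, 59, 774)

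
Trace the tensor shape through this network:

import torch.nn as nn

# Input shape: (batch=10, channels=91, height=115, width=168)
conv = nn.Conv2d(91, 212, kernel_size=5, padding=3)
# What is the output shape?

Input shape: (10, 91, 115, 168)
Output shape: (10, 212, 117, 170)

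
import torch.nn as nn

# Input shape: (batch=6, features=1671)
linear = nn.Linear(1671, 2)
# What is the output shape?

Input shape: (6, 1671)
Output shape: (6, 2)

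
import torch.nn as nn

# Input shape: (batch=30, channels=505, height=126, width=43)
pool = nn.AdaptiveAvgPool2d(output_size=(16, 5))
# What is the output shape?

Input shape: (30, 505, 126, 43)
Output shape: (30, 505, 16, 5)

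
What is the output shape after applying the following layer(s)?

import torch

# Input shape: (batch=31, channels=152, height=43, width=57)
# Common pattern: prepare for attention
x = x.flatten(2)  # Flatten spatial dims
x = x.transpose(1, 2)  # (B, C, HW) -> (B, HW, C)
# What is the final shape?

Input shape: (31, 152, 43, 57)
  -> after flatten(2): (31, 152, 2451)
Output shape: (31, 2451, 152)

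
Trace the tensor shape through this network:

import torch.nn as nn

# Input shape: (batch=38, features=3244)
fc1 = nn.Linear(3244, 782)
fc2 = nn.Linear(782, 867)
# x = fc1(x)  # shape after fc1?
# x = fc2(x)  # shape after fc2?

Input shape: (38, 3244)
  -> after fc1: (38, 782)
Output shape: (38, 867)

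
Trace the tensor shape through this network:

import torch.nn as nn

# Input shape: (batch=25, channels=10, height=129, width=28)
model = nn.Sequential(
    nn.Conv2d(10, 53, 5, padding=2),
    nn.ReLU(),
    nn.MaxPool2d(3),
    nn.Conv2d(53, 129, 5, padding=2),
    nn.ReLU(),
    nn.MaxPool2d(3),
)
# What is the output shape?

Input shape: (25, 10, 129, 28)
  -> after first Conv2d: (25, 53, 129, 28)
  -> after first MaxPool2d: (25, 53, 43, 9)
  -> after second Conv2d: (25, 129, 43, 9)
Output shape: (25, 129, 14, 3)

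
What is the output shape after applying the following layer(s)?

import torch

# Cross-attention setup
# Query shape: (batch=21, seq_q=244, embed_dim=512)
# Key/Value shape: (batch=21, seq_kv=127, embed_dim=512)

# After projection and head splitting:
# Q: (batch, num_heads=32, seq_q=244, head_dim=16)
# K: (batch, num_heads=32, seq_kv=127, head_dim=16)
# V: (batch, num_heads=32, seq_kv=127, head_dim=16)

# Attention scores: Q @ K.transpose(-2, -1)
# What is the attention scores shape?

Input shape: (21, 244, 512)
Output shape: (21, 32, 244, 127)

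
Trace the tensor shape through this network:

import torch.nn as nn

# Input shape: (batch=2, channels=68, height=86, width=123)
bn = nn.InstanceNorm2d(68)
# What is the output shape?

Input shape: (2, 68, 86, 123)
Output shape: (2, 68, 86, 123)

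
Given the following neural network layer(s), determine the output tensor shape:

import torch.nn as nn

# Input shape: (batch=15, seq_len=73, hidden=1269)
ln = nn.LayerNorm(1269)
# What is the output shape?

Input shape: (15, 73, 1269)
Output shape: (15, 73, 1269)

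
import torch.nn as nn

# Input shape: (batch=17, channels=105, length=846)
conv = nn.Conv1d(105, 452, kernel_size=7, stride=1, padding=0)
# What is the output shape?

Input shape: (17, 105, 846)
Output shape: (17, 452, 840)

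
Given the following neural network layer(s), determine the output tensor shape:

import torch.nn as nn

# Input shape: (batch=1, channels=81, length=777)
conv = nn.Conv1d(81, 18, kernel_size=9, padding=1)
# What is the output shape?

Input shape: (1, 81, 777)
Output shape: (1, 18, 771)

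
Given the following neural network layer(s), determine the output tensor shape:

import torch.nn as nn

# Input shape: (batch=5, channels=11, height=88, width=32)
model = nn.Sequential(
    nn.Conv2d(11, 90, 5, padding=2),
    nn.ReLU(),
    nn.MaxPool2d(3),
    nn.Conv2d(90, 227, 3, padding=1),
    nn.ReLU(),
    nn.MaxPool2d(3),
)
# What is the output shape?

Input shape: (5, 11, 88, 32)
  -> after first Conv2d: (5, 90, 88, 32)
  -> after first MaxPool2d: (5, 90, 29, 10)
  -> after second Conv2d: (5, 227, 29, 10)
Output shape: (5, 227, 9, 3)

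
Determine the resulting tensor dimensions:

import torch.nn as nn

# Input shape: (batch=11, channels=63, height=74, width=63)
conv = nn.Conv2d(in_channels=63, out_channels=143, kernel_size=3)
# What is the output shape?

Input shape: (11, 63, 74, 63)
Output shape: (11, 143, 72, 61)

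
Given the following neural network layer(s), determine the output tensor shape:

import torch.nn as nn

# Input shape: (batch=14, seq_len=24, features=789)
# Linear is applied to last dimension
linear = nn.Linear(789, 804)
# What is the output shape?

Input shape: (14, 24, 789)
Output shape: (14, 24, 804)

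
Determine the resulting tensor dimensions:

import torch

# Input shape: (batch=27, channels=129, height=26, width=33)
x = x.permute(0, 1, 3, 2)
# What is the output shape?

Input shape: (27, 129, 26, 33)
Output shape: (27, 129, 33, 26)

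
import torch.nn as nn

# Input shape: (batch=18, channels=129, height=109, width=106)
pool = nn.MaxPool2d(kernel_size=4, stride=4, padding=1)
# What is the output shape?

Input shape: (18, 129, 109, 106)
Output shape: (18, 129, 27, 27)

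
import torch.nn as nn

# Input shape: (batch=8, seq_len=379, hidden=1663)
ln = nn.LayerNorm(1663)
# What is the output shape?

Input shape: (8, 379, 1663)
Output shape: (8, 379, 1663)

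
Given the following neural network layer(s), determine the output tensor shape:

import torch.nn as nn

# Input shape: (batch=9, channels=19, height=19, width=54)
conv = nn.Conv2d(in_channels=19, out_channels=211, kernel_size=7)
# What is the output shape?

Input shape: (9, 19, 19, 54)
Output shape: (9, 211, 13, 48)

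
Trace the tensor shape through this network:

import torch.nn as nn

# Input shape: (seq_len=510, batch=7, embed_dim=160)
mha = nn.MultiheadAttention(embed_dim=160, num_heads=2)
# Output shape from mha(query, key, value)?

Input shape: (510, 7, 160)
Output shape: (510, 7, 160)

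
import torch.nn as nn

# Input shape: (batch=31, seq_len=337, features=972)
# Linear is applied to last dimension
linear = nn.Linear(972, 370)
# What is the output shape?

Input shape: (31, 337, 972)
Output shape: (31, 337, 370)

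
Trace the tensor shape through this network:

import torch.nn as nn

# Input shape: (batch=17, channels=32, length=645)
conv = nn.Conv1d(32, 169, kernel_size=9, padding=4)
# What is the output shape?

Input shape: (17, 32, 645)
Output shape: (17, 169, 645)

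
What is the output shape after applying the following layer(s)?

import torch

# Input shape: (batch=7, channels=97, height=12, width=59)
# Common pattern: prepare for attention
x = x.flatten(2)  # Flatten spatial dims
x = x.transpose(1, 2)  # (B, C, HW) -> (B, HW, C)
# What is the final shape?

Input shape: (7, 97, 12, 59)
  -> after flatten(2): (7, 97, 708)
Output shape: (7, 708, 97)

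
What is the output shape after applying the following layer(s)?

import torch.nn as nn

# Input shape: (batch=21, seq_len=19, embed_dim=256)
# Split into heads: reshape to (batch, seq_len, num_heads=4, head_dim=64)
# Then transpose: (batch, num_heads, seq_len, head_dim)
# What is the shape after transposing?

Input shape: (21, 19, 256)
  -> after reshape: (21, 19, 4, 64)
Output shape: (21, 4, 19, 64)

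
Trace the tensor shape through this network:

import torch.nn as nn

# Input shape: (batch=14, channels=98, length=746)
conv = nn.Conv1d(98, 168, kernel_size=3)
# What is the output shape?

Input shape: (14, 98, 746)
Output shape: (14, 168, 744)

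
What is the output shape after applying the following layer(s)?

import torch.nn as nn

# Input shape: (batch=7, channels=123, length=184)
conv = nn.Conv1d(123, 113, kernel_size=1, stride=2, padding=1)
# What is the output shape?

Input shape: (7, 123, 184)
Output shape: (7, 113, 93)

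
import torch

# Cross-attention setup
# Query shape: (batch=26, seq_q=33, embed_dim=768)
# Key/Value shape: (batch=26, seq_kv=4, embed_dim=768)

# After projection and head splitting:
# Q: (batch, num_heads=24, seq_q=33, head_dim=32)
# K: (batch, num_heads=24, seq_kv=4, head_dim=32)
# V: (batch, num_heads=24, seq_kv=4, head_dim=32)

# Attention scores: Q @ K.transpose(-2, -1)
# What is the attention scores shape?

Input shape: (26, 33, 768)
Output shape: (26, 24, 33, 4)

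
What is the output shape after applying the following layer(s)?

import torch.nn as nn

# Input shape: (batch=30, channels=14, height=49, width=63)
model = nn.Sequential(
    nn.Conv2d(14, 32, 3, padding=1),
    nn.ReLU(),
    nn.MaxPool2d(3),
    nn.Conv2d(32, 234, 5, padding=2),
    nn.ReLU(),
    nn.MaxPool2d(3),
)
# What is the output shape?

Input shape: (30, 14, 49, 63)
  -> after first Conv2d: (30, 32, 49, 63)
  -> after first MaxPool2d: (30, 32, 16, 21)
  -> after second Conv2d: (30, 234, 16, 21)
Output shape: (30, 234, 5, 7)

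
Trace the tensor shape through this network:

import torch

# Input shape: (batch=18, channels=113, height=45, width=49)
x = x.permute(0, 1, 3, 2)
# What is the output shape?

Input shape: (18, 113, 45, 49)
Output shape: (18, 113, 49, 45)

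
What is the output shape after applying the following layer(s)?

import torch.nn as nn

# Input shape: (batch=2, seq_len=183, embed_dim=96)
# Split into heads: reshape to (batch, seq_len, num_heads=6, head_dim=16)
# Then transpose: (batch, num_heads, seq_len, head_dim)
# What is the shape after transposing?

Input shape: (2, 183, 96)
  -> after reshape: (2, 183, 6, 16)
Output shape: (2, 6, 183, 16)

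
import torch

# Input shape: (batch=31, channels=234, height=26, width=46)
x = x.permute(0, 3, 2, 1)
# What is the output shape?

Input shape: (31, 234, 26, 46)
Output shape: (31, 46, 26, 234)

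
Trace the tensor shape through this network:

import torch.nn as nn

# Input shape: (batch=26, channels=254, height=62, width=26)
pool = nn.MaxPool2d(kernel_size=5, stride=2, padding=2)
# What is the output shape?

Input shape: (26, 254, 62, 26)
Output shape: (26, 254, 31, 13)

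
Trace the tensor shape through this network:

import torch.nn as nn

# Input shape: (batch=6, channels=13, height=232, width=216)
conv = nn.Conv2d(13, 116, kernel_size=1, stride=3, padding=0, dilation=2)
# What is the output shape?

Input shape: (6, 13, 232, 216)
Output shape: (6, 116, 78, 72)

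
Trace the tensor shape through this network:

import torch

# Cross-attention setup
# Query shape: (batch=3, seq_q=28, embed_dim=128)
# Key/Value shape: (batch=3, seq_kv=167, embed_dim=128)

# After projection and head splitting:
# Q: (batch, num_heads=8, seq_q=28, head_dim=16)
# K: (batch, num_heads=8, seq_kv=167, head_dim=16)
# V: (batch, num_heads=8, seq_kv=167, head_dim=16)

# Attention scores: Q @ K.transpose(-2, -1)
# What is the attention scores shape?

Input shape: (3, 28, 128)
Output shape: (3, 8, 28, 167)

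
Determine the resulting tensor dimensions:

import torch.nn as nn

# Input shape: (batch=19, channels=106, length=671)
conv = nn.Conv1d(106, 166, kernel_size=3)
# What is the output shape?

Input shape: (19, 106, 671)
Output shape: (19, 166, 669)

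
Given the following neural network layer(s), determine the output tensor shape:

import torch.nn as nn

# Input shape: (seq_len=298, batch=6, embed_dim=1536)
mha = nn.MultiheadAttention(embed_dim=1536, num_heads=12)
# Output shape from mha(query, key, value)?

Input shape: (298, 6, 1536)
Output shape: (298, 6, 1536)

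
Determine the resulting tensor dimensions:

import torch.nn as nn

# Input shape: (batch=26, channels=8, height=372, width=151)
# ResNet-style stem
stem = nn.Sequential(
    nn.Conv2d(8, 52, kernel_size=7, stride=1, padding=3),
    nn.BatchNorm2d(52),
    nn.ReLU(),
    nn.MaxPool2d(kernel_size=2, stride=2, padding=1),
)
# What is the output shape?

Input shape: (26, 8, 372, 151)
  -> after Conv2d 7x7 stride=1: (26, 52, 372, 151)
Output shape: (26, 52, 187, 76)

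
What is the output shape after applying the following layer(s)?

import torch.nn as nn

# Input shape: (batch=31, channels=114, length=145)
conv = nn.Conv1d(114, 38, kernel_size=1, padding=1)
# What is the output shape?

Input shape: (31, 114, 145)
Output shape: (31, 38, 147)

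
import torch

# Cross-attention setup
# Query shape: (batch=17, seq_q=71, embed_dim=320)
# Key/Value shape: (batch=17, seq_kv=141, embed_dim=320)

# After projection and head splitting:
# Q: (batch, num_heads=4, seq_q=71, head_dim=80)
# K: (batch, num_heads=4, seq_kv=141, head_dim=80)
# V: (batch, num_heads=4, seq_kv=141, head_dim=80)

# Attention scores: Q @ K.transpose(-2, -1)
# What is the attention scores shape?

Input shape: (17, 71, 320)
Output shape: (17, 4, 71, 141)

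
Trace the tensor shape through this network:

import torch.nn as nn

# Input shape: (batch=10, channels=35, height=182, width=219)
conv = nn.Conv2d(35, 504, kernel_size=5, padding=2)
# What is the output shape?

Input shape: (10, 35, 182, 219)
Output shape: (10, 504, 182, 219)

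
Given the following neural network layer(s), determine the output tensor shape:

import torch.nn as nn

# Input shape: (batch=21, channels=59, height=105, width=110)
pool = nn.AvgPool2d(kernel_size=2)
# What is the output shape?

Input shape: (21, 59, 105, 110)
Output shape: (21, 59, 52, 55)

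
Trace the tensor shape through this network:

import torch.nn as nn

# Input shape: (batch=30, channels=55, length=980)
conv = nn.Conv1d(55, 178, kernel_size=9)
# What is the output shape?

Input shape: (30, 55, 980)
Output shape: (30, 178, 972)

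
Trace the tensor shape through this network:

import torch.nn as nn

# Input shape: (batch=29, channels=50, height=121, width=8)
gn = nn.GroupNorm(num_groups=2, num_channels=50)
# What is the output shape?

Input shape: (29, 50, 121, 8)
Output shape: (29, 50, 121, 8)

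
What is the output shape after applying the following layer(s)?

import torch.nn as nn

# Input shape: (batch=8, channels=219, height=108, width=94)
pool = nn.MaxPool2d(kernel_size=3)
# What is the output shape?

Input shape: (8, 219, 108, 94)
Output shape: (8, 219, 36, 31)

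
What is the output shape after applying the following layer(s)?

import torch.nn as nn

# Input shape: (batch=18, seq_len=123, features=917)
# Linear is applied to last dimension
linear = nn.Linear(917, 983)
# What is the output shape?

Input shape: (18, 123, 917)
Output shape: (18, 123, 983)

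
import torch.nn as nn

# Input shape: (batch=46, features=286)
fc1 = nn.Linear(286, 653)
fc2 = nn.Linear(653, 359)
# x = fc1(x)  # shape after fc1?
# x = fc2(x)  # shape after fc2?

Input shape: (46, 286)
  -> after fc1: (46, 653)
Output shape: (46, 359)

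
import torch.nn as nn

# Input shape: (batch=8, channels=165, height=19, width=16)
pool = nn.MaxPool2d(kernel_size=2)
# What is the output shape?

Input shape: (8, 165, 19, 16)
Output shape: (8, 165, 9, 8)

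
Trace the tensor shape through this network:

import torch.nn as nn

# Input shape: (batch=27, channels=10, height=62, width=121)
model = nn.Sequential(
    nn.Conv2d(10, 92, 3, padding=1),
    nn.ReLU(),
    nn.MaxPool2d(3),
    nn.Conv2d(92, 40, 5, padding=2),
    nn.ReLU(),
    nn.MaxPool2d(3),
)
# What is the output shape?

Input shape: (27, 10, 62, 121)
  -> after first Conv2d: (27, 92, 62, 121)
  -> after first MaxPool2d: (27, 92, 20, 40)
  -> after second Conv2d: (27, 40, 20, 40)
Output shape: (27, 40, 6, 13)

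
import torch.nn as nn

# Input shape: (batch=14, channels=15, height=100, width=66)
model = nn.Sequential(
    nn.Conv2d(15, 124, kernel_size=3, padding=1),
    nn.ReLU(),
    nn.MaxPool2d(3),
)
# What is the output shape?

Input shape: (14, 15, 100, 66)
  -> after Conv2d: (14, 124, 100, 66)
  -> after ReLU: (14, 124, 100, 66)
Output shape: (14, 124, 33, 22)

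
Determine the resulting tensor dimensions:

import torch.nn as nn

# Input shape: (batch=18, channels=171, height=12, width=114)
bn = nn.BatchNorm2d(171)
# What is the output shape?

Input shape: (18, 171, 12, 114)
Output shape: (18, 171, 12, 114)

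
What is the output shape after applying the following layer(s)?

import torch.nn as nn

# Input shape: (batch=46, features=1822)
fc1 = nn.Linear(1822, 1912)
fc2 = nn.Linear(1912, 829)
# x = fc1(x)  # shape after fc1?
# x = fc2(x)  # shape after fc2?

Input shape: (46, 1822)
  -> after fc1: (46, 1912)
Output shape: (46, 829)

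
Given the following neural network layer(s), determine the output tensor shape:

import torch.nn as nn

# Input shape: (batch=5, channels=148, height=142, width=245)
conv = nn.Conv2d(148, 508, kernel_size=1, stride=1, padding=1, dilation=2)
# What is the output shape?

Input shape: (5, 148, 142, 245)
Output shape: (5, 508, 144, 247)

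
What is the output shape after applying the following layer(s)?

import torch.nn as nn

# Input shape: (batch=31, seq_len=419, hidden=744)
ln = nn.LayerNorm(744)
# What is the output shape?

Input shape: (31, 419, 744)
Output shape: (31, 419, 744)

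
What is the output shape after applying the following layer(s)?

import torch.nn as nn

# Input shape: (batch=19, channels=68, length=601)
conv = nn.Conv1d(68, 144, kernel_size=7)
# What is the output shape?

Input shape: (19, 68, 601)
Output shape: (19, 144, 595)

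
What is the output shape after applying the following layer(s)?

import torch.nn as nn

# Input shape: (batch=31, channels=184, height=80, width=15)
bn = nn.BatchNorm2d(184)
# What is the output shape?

Input shape: (31, 184, 80, 15)
Output shape: (31, 184, 80, 15)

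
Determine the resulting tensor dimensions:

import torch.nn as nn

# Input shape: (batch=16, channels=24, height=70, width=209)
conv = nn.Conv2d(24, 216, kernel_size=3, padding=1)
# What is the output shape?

Input shape: (16, 24, 70, 209)
Output shape: (16, 216, 70, 209)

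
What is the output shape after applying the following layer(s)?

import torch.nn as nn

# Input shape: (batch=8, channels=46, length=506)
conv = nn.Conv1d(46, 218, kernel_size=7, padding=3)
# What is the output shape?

Input shape: (8, 46, 506)
Output shape: (8, 218, 506)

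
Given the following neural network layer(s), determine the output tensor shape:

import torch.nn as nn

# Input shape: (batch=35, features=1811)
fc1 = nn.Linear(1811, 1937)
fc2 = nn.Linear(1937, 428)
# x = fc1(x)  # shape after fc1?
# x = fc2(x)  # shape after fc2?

Input shape: (35, 1811)
  -> after fc1: (35, 1937)
Output shape: (35, 428)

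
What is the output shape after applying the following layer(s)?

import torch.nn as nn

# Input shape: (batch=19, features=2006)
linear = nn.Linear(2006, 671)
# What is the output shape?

Input shape: (19, 2006)
Output shape: (19, 671)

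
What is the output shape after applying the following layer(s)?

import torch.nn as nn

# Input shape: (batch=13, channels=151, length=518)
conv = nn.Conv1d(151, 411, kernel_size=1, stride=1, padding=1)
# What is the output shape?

Input shape: (13, 151, 518)
Output shape: (13, 411, 520)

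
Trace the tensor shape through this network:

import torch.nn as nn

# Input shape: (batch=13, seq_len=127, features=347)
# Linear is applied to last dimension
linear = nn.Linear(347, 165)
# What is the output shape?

Input shape: (13, 127, 347)
Output shape: (13, 127, 165)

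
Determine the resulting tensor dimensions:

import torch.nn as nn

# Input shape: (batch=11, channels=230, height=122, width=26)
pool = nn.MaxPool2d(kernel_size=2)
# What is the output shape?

Input shape: (11, 230, 122, 26)
Output shape: (11, 230, 61, 13)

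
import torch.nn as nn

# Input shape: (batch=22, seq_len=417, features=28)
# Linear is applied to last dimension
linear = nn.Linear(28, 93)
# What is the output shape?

Input shape: (22, 417, 28)
Output shape: (22, 417, 93)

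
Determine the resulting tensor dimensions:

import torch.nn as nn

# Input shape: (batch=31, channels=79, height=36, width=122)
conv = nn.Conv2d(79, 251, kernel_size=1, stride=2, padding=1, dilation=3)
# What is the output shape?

Input shape: (31, 79, 36, 122)
Output shape: (31, 251, 19, 62)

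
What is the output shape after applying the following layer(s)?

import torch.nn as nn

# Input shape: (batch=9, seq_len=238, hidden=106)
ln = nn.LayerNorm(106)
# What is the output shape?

Input shape: (9, 238, 106)
Output shape: (9, 238, 106)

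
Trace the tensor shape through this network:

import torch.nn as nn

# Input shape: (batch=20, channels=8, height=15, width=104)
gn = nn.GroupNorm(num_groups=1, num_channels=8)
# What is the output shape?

Input shape: (20, 8, 15, 104)
Output shape: (20, 8, 15, 104)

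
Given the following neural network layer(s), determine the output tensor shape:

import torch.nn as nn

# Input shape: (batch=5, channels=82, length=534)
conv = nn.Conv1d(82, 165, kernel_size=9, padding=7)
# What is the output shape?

Input shape: (5, 82, 534)
Output shape: (5, 165, 540)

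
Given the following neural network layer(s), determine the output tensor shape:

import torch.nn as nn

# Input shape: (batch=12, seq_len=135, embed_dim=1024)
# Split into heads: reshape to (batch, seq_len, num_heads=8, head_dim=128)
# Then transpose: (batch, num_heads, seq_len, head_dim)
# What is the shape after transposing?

Input shape: (12, 135, 1024)
  -> after reshape: (12, 135, 8, 128)
Output shape: (12, 8, 135, 128)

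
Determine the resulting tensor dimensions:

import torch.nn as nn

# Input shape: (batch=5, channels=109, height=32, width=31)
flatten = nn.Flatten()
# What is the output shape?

Input shape: (5, 109, 32, 31)
Output shape: (5, 108128)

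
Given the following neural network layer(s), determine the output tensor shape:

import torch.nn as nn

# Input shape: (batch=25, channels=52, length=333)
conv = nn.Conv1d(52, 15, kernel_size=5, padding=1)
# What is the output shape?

Input shape: (25, 52, 333)
Output shape: (25, 15, 331)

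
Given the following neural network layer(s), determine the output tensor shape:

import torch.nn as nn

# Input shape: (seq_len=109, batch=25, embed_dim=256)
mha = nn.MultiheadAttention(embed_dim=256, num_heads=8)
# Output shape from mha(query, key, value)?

Input shape: (109, 25, 256)
Output shape: (109, 25, 256)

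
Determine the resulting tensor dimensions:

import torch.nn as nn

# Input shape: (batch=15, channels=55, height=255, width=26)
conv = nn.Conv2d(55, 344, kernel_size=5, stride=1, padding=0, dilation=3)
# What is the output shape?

Input shape: (15, 55, 255, 26)
Output shape: (15, 344, 243, 14)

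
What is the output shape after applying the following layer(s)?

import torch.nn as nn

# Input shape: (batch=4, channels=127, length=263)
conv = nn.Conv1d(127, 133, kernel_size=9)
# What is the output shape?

Input shape: (4, 127, 263)
Output shape: (4, 133, 255)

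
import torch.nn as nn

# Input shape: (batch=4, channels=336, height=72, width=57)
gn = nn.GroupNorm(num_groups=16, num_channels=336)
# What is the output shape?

Input shape: (4, 336, 72, 57)
Output shape: (4, 336, 72, 57)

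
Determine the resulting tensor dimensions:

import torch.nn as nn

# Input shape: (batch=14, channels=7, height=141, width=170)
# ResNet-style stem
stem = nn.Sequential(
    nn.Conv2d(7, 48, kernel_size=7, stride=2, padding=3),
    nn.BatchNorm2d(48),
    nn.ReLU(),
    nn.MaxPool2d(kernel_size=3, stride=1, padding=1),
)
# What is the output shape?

Input shape: (14, 7, 141, 170)
  -> after Conv2d 7x7 stride=2: (14, 48, 71, 85)
Output shape: (14, 48, 71, 85)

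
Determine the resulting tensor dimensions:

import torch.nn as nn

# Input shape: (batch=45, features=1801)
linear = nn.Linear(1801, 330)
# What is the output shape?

Input shape: (45, 1801)
Output shape: (45, 330)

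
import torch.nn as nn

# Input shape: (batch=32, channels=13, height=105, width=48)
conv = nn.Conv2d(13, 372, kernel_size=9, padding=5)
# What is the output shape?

Input shape: (32, 13, 105, 48)
Output shape: (32, 372, 107, 50)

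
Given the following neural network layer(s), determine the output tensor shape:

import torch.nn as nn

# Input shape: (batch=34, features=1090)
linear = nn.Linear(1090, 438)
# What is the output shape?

Input shape: (34, 1090)
Output shape: (34, 438)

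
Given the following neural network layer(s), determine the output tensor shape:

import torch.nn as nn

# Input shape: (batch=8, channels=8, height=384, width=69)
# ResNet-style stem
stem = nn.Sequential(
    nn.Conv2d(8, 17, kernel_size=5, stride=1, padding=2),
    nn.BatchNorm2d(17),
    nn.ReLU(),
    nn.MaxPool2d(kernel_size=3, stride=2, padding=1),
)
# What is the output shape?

Input shape: (8, 8, 384, 69)
  -> after Conv2d 5x5 stride=1: (8, 17, 384, 69)
Output shape: (8, 17, 192, 35)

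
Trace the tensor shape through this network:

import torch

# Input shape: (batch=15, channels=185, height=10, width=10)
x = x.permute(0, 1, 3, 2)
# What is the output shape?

Input shape: (15, 185, 10, 10)
Output shape: (15, 185, 10, 10)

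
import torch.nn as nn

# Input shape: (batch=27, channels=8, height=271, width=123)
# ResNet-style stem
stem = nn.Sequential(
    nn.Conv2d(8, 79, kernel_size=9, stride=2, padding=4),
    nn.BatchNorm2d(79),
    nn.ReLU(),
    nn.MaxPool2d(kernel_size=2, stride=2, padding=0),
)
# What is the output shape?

Input shape: (27, 8, 271, 123)
  -> after Conv2d 9x9 stride=2: (27, 79, 136, 62)
Output shape: (27, 79, 68, 31)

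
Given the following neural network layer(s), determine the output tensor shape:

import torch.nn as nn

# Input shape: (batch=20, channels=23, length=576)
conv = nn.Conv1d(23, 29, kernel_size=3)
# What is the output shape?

Input shape: (20, 23, 576)
Output shape: (20, 29, 574)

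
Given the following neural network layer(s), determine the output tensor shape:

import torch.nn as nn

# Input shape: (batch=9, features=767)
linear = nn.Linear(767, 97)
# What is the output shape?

Input shape: (9, 767)
Output shape: (9, 97)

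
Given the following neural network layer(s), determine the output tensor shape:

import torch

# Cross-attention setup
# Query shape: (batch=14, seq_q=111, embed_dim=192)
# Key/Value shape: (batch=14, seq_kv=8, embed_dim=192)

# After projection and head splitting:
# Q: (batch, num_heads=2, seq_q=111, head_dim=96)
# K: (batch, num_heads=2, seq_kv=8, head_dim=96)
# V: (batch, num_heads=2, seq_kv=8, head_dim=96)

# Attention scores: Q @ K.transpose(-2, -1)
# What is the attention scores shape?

Input shape: (14, 111, 192)
Output shape: (14, 2, 111, 8)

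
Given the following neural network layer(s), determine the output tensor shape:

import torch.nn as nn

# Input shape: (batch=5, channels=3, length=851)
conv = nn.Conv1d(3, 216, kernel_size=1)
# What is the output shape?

Input shape: (5, 3, 851)
Output shape: (5, 216, 851)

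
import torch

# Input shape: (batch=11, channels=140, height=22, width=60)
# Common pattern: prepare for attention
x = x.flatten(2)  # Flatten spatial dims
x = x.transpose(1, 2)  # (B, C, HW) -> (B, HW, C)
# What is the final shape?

Input shape: (11, 140, 22, 60)
  -> after flatten(2): (11, 140, 1320)
Output shape: (11, 1320, 140)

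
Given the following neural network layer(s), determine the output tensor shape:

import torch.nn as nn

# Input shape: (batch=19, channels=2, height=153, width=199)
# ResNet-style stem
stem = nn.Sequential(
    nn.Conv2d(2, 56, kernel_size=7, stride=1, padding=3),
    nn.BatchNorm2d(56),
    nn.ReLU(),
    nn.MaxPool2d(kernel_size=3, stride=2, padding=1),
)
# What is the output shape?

Input shape: (19, 2, 153, 199)
  -> after Conv2d 7x7 stride=1: (19, 56, 153, 199)
Output shape: (19, 56, 77, 100)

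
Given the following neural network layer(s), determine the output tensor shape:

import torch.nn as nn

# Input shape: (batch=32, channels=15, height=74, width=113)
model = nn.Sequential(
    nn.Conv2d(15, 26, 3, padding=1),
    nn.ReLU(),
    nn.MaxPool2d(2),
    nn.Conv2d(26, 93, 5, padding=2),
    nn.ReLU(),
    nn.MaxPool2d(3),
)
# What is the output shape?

Input shape: (32, 15, 74, 113)
  -> after first Conv2d: (32, 26, 74, 113)
  -> after first MaxPool2d: (32, 26, 37, 56)
  -> after second Conv2d: (32, 93, 37, 56)
Output shape: (32, 93, 12, 18)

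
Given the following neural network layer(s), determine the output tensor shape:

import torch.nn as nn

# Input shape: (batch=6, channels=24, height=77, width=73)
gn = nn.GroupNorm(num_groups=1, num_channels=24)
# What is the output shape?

Input shape: (6, 24, 77, 73)
Output shape: (6, 24, 77, 73)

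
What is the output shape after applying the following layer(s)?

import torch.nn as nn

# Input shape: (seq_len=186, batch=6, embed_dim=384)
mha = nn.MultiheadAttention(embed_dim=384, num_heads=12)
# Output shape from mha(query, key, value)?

Input shape: (186, 6, 384)
Output shape: (186, 6, 384)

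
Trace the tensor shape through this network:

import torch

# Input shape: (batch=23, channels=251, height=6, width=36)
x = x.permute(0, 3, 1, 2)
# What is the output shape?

Input shape: (23, 251, 6, 36)
Output shape: (23, 36, 251, 6)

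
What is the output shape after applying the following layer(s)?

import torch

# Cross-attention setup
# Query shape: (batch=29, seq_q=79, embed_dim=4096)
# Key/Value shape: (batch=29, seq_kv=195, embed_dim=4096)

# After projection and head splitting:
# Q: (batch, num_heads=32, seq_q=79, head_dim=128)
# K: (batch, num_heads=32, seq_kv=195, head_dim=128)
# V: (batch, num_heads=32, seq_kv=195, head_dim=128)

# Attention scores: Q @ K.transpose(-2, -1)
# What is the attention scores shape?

Input shape: (29, 79, 4096)
Output shape: (29, 32, 79, 195)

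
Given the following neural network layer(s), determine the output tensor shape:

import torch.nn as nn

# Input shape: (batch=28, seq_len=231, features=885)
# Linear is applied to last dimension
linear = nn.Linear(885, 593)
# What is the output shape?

Input shape: (28, 231, 885)
Output shape: (28, 231, 593)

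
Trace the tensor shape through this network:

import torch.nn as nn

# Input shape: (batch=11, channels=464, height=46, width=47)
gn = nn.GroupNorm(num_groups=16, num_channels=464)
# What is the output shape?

Input shape: (11, 464, 46, 47)
Output shape: (11, 464, 46, 47)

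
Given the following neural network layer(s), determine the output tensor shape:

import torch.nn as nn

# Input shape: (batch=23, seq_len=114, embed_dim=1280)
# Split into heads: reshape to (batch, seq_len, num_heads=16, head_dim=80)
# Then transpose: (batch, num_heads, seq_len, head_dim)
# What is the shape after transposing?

Input shape: (23, 114, 1280)
  -> after reshape: (23, 114, 16, 80)
Output shape: (23, 16, 114, 80)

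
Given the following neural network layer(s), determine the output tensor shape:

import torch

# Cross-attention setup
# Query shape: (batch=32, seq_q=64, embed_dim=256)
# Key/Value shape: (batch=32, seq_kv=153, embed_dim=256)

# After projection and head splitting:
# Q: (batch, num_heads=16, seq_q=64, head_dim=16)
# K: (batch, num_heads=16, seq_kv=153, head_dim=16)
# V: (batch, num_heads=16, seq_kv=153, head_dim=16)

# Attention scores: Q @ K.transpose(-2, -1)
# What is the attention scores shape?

Input shape: (32, 64, 256)
Output shape: (32, 16, 64, 153)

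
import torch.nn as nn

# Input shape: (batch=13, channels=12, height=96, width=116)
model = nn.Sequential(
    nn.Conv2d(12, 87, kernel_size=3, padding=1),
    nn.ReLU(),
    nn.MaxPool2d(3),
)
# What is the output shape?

Input shape: (13, 12, 96, 116)
  -> after Conv2d: (13, 87, 96, 116)
  -> after ReLU: (13, 87, 96, 116)
Output shape: (13, 87, 32, 38)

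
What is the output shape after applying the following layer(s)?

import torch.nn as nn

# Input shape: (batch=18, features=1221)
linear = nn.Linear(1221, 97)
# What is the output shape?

Input shape: (18, 1221)
Output shape: (18, 97)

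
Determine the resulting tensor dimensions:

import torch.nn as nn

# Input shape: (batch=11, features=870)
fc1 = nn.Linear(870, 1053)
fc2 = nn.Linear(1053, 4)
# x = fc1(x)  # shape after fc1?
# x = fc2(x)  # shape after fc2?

Input shape: (11, 870)
  -> after fc1: (11, 1053)
Output shape: (11, 4)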